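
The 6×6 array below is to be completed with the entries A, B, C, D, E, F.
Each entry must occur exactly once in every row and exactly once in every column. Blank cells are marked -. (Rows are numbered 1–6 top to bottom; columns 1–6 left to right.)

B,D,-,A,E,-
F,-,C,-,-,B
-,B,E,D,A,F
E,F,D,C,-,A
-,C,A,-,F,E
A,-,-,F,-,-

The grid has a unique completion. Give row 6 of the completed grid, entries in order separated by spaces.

A E B F C D

Row 6, column 2: row 6 has {A, F} and column 2 has {B, C, D, F}, leaving only E.
Row 6, column 3: row 6 has {A, E, F} and column 3 has {A, C, D, E}, leaving only B.
Row 1, column 3: row 1 has {A, B, D, E} and column 3 has {A, B, C, D, E}, leaving only F.
Row 1, column 6: row 1 has {A, B, D, E, F} and column 6 has {A, B, E, F}, leaving only C.
Row 6, column 6: row 6 has {A, B, E, F} and column 6 has {A, B, C, E, F}, leaving only D.
Row 6, column 5: row 6 has {A, B, D, E, F} and column 5 has {A, E, F}, leaving only C.
So row 6 reads: A E B F C D.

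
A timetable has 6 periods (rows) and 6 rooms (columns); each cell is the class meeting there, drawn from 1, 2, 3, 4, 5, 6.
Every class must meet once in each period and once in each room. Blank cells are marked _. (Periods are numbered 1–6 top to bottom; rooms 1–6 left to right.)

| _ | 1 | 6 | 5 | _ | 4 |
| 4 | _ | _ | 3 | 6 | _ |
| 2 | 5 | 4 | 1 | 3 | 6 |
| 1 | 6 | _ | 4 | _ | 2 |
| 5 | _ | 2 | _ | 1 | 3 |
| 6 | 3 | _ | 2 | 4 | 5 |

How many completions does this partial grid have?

Period 1, room 1: eliminating its period and room leaves {3}.
Period 1, room 5: eliminating its period and room leaves {2}.
Period 2, room 2: eliminating its period and room leaves {2}.
Period 2, room 3: eliminating its period and room leaves {1, 5}.
Period 2, room 6: eliminating its period and room leaves {1}.
Period 4, room 3: eliminating its period and room leaves {3, 5}.
Period 4, room 5: eliminating its period and room leaves {5}.
Period 5, room 2: eliminating its period and room leaves {4}.
Period 5, room 4: eliminating its period and room leaves {6}.
Period 6, room 3: eliminating its period and room leaves {1}.
Only one assignment across all blanks avoids any period or room repeat, giving 1 completion.

1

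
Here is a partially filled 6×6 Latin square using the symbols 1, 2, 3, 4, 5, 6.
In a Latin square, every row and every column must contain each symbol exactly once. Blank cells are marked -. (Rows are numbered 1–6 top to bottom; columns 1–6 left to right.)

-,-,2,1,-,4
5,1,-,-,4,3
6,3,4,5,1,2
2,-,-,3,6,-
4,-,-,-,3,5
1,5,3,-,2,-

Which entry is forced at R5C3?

1

Row 1, column 1: row 1 has {1, 2, 4} and column 1 has {1, 2, 4, 5, 6}, leaving only 3.
Row 1, column 2: row 1 has {1, 2, 3, 4} and column 2 has {1, 3, 5}, leaving only 6.
Row 1, column 5: row 1 has {1, 2, 3, 4, 6} and column 5 has {1, 2, 3, 4, 6}, leaving only 5.
Row 2, column 3: row 2 has {1, 3, 4, 5} and column 3 has {2, 3, 4}, leaving only 6.
Row 5 already has {3, 4, 5} and column 3 already has {2, 3, 4, 6}, so row 5, column 3 must be 1.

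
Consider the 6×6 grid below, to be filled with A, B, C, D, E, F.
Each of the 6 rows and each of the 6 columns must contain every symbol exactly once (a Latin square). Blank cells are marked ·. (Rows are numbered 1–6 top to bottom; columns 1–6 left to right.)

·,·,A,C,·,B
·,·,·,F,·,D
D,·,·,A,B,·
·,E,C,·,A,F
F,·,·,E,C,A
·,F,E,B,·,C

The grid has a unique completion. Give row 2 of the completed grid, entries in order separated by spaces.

C A B F E D

Row 2, column 3: row 2 has {D, F} and column 3 has {A, C, E}, leaving only B.
Row 2, column 5: row 2 has {B, D, F} and column 5 has {A, B, C}, leaving only E.
Row 1, column 1: row 1 has {A, B, C} and column 1 has {D, F}, leaving only E.
Row 1, column 2: row 1 has {A, B, C, E} and column 2 has {E, F}, leaving only D.
Row 1, column 5: row 1 has {A, B, C, D, E} and column 5 has {A, B, C, E}, leaving only F.
Row 3, column 2: row 3 has {A, B, D} and column 2 has {D, E, F}, leaving only C.
Row 2, column 2: row 2 has {B, D, E, F} and column 2 has {C, D, E, F}, leaving only A.
Row 2, column 1: row 2 has {A, B, D, E, F} and column 1 has {D, E, F}, leaving only C.
So row 2 reads: C A B F E D.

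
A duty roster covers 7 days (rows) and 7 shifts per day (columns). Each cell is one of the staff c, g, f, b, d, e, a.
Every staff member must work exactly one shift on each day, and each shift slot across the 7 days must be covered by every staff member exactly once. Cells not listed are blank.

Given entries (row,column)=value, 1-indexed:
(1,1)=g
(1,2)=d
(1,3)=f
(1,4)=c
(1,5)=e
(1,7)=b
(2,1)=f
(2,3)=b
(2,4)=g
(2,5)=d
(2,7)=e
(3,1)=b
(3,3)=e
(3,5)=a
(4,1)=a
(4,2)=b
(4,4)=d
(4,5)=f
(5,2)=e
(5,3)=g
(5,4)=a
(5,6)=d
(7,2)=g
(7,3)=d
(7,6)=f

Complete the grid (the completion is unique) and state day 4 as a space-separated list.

Day 4, shift 3: day 4 has {f, b, d, a} and shift 3 has {g, f, b, d, e}, leaving only c.
Day 4, shift 7: day 4 has {c, f, b, d, a} and shift 7 has {b, e}, leaving only g.
Day 4, shift 6: day 4 has {c, g, f, b, d, a} and shift 6 has {f, d}, leaving only e.
So day 4 reads: a b c d f e g.

a b c d f e g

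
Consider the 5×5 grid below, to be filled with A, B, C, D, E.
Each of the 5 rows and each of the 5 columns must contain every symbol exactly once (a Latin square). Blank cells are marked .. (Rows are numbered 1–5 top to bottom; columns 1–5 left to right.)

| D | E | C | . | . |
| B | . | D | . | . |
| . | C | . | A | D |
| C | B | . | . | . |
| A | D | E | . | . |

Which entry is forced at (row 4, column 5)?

E

Row 1, column 4: row 1 has {C, D, E} and column 4 has {A}, leaving only B.
Row 1, column 5: row 1 has {B, C, D, E} and column 5 has {D}, leaving only A.
Row 4 already has {B, C} and column 5 already has {A, D}, so row 4, column 5 must be E.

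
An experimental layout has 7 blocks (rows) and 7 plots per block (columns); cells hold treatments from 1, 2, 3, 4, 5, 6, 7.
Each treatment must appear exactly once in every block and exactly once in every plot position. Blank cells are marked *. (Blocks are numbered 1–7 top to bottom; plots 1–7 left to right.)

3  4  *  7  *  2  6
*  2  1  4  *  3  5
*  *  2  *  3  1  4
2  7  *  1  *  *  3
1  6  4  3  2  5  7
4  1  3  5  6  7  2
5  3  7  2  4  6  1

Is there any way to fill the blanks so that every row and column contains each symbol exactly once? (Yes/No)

Yes

No block or plot among the givens repeats a symbol, and propagating forced cells runs into no contradiction.
One valid completion exists (for instance, 3 4 5 7 1 2 6 / 6 2 1 4 7 3 5 / 7 5 2 6 3 1 4 / 2 7 6 1 5 4 3 / 1 6 4 3 2 5 7 / 4 1 3 5 6 7 2 / 5 3 7 2 4 6 1).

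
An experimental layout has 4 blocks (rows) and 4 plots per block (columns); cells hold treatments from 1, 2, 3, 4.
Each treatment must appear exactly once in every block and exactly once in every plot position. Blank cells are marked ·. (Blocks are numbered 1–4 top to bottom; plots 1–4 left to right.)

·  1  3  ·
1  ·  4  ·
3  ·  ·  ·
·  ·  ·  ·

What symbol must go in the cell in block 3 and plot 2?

Block 3, plot 2 is narrowed to {2, 4}.
If it were 2, then block 3, plot 4 would be left with no valid symbol.
So block 3, plot 2 must be 4.

4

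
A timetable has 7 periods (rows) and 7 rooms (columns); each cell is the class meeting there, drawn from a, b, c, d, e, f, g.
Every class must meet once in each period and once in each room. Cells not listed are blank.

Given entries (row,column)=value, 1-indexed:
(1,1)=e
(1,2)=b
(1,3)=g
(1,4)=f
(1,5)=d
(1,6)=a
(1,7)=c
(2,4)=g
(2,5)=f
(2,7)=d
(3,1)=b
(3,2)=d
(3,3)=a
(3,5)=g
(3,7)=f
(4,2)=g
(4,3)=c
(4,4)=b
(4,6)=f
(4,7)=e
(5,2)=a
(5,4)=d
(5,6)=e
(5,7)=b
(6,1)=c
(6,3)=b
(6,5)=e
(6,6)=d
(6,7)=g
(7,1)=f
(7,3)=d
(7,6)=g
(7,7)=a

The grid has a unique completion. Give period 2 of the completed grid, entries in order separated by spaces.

a c e g f b d

Period 2, room 1: period 2 has {d, f, g} and room 1 has {b, c, e, f}, leaving only a.
Period 2, room 3: period 2 has {a, d, f, g} and room 3 has {a, b, c, d, g}, leaving only e.
Period 2, room 2: period 2 has {a, d, e, f, g} and room 2 has {a, b, d, g}, leaving only c.
Period 2, room 6: period 2 has {a, c, d, e, f, g} and room 6 has {a, d, e, f, g}, leaving only b.
So period 2 reads: a c e g f b d.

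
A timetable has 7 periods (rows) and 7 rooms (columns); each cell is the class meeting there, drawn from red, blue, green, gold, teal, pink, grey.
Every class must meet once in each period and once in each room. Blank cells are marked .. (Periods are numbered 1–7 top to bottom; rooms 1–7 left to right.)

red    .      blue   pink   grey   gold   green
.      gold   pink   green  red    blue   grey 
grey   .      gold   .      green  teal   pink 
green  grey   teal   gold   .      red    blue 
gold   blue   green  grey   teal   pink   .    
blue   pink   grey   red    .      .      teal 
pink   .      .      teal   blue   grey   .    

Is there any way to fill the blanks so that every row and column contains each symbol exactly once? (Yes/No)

No period or room among the givens repeats a symbol, and propagating forced cells runs into no contradiction.
One valid completion exists (for instance, red teal blue pink grey gold green / teal gold pink green red blue grey / grey red gold blue green teal pink / green grey teal gold pink red blue / gold blue green grey teal pink red / blue pink grey red gold green teal / pink green red teal blue grey gold).

Yes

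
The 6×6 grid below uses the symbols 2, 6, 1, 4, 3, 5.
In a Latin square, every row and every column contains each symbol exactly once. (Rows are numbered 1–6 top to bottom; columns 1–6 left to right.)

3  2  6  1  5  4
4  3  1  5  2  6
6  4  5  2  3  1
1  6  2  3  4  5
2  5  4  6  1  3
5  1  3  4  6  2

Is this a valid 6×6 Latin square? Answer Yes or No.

Each row is a permutation of the 6 symbols, and so is each column.

Yes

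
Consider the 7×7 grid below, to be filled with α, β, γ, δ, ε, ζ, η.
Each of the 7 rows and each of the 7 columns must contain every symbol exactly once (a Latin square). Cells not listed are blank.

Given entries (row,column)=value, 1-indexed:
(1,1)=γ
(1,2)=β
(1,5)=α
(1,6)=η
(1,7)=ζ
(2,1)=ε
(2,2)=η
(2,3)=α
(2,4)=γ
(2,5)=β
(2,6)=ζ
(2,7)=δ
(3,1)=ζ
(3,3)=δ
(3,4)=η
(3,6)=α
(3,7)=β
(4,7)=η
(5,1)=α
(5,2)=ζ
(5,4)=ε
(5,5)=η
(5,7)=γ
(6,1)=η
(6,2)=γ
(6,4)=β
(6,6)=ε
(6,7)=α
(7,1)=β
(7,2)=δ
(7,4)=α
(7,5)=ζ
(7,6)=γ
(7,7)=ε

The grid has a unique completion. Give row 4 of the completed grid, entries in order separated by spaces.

δ α γ ζ ε β η

Row 4, column 1: row 4 has {η} and column 1 has {α, β, γ, ε, ζ, η}, leaving only δ.
Row 4, column 4: row 4 has {δ, η} and column 4 has {α, β, γ, ε, η}, leaving only ζ.
Row 4, column 6: row 4 has {δ, ζ, η} and column 6 has {α, γ, ε, ζ, η}, leaving only β.
Row 1, column 3: row 1 has {α, β, γ, ζ, η} and column 3 has {α, δ}, leaving only ε.
Row 4, column 3: row 4 has {β, δ, ζ, η} and column 3 has {α, δ, ε}, leaving only γ.
Row 4, column 5: row 4 has {β, γ, δ, ζ, η} and column 5 has {α, β, ζ, η}, leaving only ε.
Row 4, column 2: row 4 has {β, γ, δ, ε, ζ, η} and column 2 has {β, γ, δ, ζ, η}, leaving only α.
So row 4 reads: δ α γ ζ ε β η.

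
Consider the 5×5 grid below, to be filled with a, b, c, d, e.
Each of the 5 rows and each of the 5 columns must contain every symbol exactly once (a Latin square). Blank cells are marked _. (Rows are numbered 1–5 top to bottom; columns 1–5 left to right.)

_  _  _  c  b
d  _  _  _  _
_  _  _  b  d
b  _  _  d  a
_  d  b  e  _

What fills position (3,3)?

a

Row 2, column 4: row 2 has {d} and column 4 has {b, c, d, e}, leaving only a.
Row 5, column 5: row 5 has {b, d, e} and column 5 has {a, b, d}, leaving only c.
Row 2, column 5: row 2 has {a, d} and column 5 has {a, b, c, d}, leaving only e.
Row 2, column 3: row 2 has {a, d, e} and column 3 has {b}, leaving only c.
Row 2, column 2: row 2 has {a, c, d, e} and column 2 has {d}, leaving only b.
Row 4, column 3: row 4 has {a, b, d} and column 3 has {b, c}, leaving only e.
Row 3 already has {b, d} and column 3 already has {b, c, e}, so row 3, column 3 must be a.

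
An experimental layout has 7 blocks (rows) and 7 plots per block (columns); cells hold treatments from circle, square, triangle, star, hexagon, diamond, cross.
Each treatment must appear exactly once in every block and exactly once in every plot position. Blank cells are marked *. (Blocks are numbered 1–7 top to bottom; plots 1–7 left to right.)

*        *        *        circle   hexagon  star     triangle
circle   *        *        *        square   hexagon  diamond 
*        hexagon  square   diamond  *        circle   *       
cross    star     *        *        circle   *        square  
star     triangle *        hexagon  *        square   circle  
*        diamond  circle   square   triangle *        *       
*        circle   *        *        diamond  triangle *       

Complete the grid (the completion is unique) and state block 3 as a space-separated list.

triangle hexagon square diamond star circle cross

Block 3, plot 1: block 3 has {circle, square, hexagon, diamond} and plot 1 has {circle, star, cross}, leaving only triangle.
Block 2, plot 2: block 2 has {circle, square, hexagon, diamond} and plot 2 has {circle, triangle, star, hexagon, diamond}, leaving only cross.
Block 1, plot 2: block 1 has {circle, triangle, star, hexagon} and plot 2 has {circle, triangle, star, hexagon, diamond, cross}, leaving only square.
Block 1, plot 1: block 1 has {circle, square, triangle, star, hexagon} and plot 1 has {circle, triangle, star, cross}, leaving only diamond.
Block 1, plot 3: block 1 has {circle, square, triangle, star, hexagon, diamond} and plot 3 has {circle, square}, leaving only cross.
Block 4, plot 4: block 4 has {circle, square, star, cross} and plot 4 has {circle, square, hexagon, diamond}, leaving only triangle.
Block 2, plot 4: block 2 has {circle, square, hexagon, diamond, cross} and plot 4 has {circle, square, triangle, hexagon, diamond}, leaving only star.
Block 2, plot 3: block 2 has {circle, square, star, hexagon, diamond, cross} and plot 3 has {circle, square, cross}, leaving only triangle.
Block 4, plot 6: block 4 has {circle, square, triangle, star, cross} and plot 6 has {circle, square, triangle, star, hexagon}, leaving only diamond.
Block 4, plot 3: block 4 has {circle, square, triangle, star, diamond, cross} and plot 3 has {circle, square, triangle, cross}, leaving only hexagon.
Block 5, plot 3: block 5 has {circle, square, triangle, star, hexagon} and plot 3 has {circle, square, triangle, hexagon, cross}, leaving only diamond.
Block 5, plot 5: block 5 has {circle, square, triangle, star, hexagon, diamond} and plot 5 has {circle, square, triangle, hexagon, diamond}, leaving only cross.
Block 3, plot 5: block 3 has {circle, square, triangle, hexagon, diamond} and plot 5 has {circle, square, triangle, hexagon, diamond, cross}, leaving only star.
Block 3, plot 7: block 3 has {circle, square, triangle, star, hexagon, diamond} and plot 7 has {circle, square, triangle, diamond}, leaving only cross.
So block 3 reads: triangle hexagon square diamond star circle cross.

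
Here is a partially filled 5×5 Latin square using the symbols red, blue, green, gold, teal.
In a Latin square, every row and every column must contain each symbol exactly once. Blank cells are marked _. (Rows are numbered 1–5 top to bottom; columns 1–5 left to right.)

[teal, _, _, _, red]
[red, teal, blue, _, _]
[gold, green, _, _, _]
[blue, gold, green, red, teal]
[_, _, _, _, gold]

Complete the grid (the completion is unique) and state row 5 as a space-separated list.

Row 5, column 1: row 5 has {gold} and column 1 has {red, blue, gold, teal}, leaving only green.
Row 1, column 2: row 1 has {red, teal} and column 2 has {green, gold, teal}, leaving only blue.
Row 5, column 2: row 5 has {green, gold} and column 2 has {blue, green, gold, teal}, leaving only red.
Row 5, column 3: row 5 has {red, green, gold} and column 3 has {blue, green}, leaving only teal.
Row 5, column 4: row 5 has {red, green, gold, teal} and column 4 has {red}, leaving only blue.
So row 5 reads: green red teal blue gold.

green red teal blue gold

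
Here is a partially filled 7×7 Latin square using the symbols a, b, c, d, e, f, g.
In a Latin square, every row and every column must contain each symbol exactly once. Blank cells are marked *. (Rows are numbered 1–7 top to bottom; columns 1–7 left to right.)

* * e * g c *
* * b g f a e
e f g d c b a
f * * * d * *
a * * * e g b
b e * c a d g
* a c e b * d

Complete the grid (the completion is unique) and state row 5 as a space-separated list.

a c d f e g b

Row 5, column 4: row 5 has {a, b, e, g} and column 4 has {c, d, e, g}, leaving only f.
Row 5, column 3: row 5 has {a, b, e, f, g} and column 3 has {b, c, e, g}, leaving only d.
Row 5, column 2: row 5 has {a, b, d, e, f, g} and column 2 has {a, e, f}, leaving only c.
So row 5 reads: a c d f e g b.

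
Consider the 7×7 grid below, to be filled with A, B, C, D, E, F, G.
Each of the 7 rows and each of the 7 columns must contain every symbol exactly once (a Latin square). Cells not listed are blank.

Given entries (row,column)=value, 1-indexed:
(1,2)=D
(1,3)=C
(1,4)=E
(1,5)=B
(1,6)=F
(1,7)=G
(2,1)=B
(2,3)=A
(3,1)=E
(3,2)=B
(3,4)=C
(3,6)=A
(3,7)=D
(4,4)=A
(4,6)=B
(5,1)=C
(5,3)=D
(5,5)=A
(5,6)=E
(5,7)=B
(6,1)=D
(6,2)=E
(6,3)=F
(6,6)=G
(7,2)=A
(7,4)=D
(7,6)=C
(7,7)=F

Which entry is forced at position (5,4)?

Row 1, column 1: row 1 has {B, C, D, E, F, G} and column 1 has {B, C, D, E}, leaving only A.
Row 2, column 6: row 2 has {A, B} and column 6 has {A, B, C, E, F, G}, leaving only D.
Row 3, column 3: row 3 has {A, B, C, D, E} and column 3 has {A, C, D, F}, leaving only G.
Row 3, column 5: row 3 has {A, B, C, D, E, G} and column 5 has {A, B}, leaving only F.
Row 4, column 3: row 4 has {A, B} and column 3 has {A, C, D, F, G}, leaving only E.
Row 4, column 7: row 4 has {A, B, E} and column 7 has {B, D, F, G}, leaving only C.
Row 2, column 7: row 2 has {A, B, D} and column 7 has {B, C, D, F, G}, leaving only E.
Row 6, column 4: row 6 has {D, E, F, G} and column 4 has {A, C, D, E}, leaving only B.
Row 6, column 5: row 6 has {B, D, E, F, G} and column 5 has {A, B, F}, leaving only C.
Row 2, column 5: row 2 has {A, B, D, E} and column 5 has {A, B, C, F}, leaving only G.
Row 2, column 4: row 2 has {A, B, D, E, G} and column 4 has {A, B, C, D, E}, leaving only F.
Row 5 already has {A, B, C, D, E} and column 4 already has {A, B, C, D, E, F}, so row 5, column 4 must be G.

G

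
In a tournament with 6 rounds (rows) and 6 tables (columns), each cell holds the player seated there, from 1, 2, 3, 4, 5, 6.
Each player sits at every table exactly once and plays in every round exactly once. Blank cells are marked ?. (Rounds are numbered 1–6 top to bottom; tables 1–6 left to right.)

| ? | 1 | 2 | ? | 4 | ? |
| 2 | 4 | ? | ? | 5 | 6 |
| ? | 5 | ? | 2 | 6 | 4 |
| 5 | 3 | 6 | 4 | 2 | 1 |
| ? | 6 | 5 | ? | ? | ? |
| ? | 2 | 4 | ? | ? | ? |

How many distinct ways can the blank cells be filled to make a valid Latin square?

3

Round 1, table 1: eliminating its round and table leaves {3, 6}.
Round 1, table 4: eliminating its round and table leaves {3, 5, 6}.
Round 1, table 6: eliminating its round and table leaves {3, 5}.
Round 2, table 3: eliminating its round and table leaves {1, 3}.
Round 2, table 4: eliminating its round and table leaves {1, 3}.
Round 3, table 1: eliminating its round and table leaves {1, 3}.
Round 3, table 3: eliminating its round and table leaves {1, 3}.
Round 5, table 1: eliminating its round and table leaves {1, 3, 4}.
Round 5, table 4: eliminating its round and table leaves {1, 3}.
Round 5, table 5: eliminating its round and table leaves {1, 3}.
Round 5, table 6: eliminating its round and table leaves {2, 3}.
Round 6, table 1: eliminating its round and table leaves {1, 3, 6}.
Round 6, table 4: eliminating its round and table leaves {1, 3, 5, 6}.
Round 6, table 5: eliminating its round and table leaves {1, 3}.
Round 6, table 6: eliminating its round and table leaves {3, 5}.
Enumerating the assignments across these blanks that avoid any round or table repeat gives 3 completions.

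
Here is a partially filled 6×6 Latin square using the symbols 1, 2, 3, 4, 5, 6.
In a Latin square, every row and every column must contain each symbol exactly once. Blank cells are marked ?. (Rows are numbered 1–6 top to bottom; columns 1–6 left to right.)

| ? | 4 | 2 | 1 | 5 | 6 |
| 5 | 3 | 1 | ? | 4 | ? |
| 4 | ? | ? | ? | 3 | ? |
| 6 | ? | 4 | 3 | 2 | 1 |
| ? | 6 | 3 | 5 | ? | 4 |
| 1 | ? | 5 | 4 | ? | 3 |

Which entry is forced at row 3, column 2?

Row 1, column 1: row 1 has {1, 2, 4, 5, 6} and column 1 has {1, 4, 5, 6}, leaving only 3.
Row 2, column 6: row 2 has {1, 3, 4, 5} and column 6 has {1, 3, 4, 6}, leaving only 2.
Row 2, column 4: row 2 has {1, 2, 3, 4, 5} and column 4 has {1, 3, 4, 5}, leaving only 6.
Row 3, column 3: row 3 has {3, 4} and column 3 has {1, 2, 3, 4, 5}, leaving only 6.
Row 3, column 4: row 3 has {3, 4, 6} and column 4 has {1, 3, 4, 5, 6}, leaving only 2.
Row 3, column 6: row 3 has {2, 3, 4, 6} and column 6 has {1, 2, 3, 4, 6}, leaving only 5.
Row 3 already has {2, 3, 4, 5, 6} and column 2 already has {3, 4, 6}, so row 3, column 2 must be 1.

1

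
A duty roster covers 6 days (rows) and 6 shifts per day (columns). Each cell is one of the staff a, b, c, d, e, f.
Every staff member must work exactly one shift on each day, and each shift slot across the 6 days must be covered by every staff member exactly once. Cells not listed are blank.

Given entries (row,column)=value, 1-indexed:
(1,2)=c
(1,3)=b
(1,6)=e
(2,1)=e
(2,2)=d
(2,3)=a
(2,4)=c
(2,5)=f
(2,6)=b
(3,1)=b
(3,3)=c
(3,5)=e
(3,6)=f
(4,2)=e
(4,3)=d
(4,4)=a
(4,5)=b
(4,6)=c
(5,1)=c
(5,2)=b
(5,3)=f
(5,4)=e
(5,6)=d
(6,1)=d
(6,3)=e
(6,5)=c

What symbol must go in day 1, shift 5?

d

Day 3, shift 2: day 3 has {b, c, e, f} and shift 2 has {b, c, d, e}, leaving only a.
Day 3, shift 4: day 3 has {a, b, c, e, f} and shift 4 has {a, c, e}, leaving only d.
Day 1, shift 4: day 1 has {b, c, e} and shift 4 has {a, c, d, e}, leaving only f.
Day 1, shift 1: day 1 has {b, c, e, f} and shift 1 has {b, c, d, e}, leaving only a.
Day 1 already has {a, b, c, e, f} and shift 5 already has {b, c, e, f}, so day 1, shift 5 must be d.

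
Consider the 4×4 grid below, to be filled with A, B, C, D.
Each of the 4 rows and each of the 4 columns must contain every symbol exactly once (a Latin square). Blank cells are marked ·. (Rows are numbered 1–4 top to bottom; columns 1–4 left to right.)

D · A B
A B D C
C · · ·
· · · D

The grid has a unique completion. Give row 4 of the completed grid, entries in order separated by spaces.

Row 4, column 1: row 4 has {D} and column 1 has {A, C, D}, leaving only B.
Row 4, column 3: row 4 has {B, D} and column 3 has {A, D}, leaving only C.
Row 4, column 2: row 4 has {B, C, D} and column 2 has {B}, leaving only A.
So row 4 reads: B A C D.

B A C D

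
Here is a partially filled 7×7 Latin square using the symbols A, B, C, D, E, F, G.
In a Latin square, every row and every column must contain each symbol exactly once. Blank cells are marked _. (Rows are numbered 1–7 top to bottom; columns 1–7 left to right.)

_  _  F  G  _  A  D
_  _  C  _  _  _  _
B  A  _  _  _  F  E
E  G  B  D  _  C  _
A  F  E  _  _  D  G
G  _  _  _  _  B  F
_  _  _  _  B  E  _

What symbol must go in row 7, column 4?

Row 1, column 1: row 1 has {A, D, F, G} and column 1 has {A, B, E, G}, leaving only C.
Row 1, column 5: row 1 has {A, C, D, F, G} and column 5 has {B}, leaving only E.
Row 1, column 2: row 1 has {A, C, D, E, F, G} and column 2 has {A, F, G}, leaving only B.
Row 2, column 6: row 2 has {C} and column 6 has {A, B, C, D, E, F}, leaving only G.
Row 3, column 4: row 3 has {A, B, E, F} and column 4 has {D, G}, leaving only C.
Row 4, column 7: row 4 has {B, C, D, E, G} and column 7 has {D, E, F, G}, leaving only A.
Row 2, column 7: row 2 has {C, G} and column 7 has {A, D, E, F, G}, leaving only B.
Row 4, column 5: row 4 has {A, B, C, D, E, G} and column 5 has {B, E}, leaving only F.
Row 5, column 4: row 5 has {A, D, E, F, G} and column 4 has {C, D, G}, leaving only B.
Row 5, column 5: row 5 has {A, B, D, E, F, G} and column 5 has {B, E, F}, leaving only C.
Row 7, column 7: row 7 has {B, E} and column 7 has {A, B, D, E, F, G}, leaving only C.
Row 7, column 2: row 7 has {B, C, E} and column 2 has {A, B, F, G}, leaving only D.
Row 2, column 2: row 2 has {B, C, G} and column 2 has {A, B, D, F, G}, leaving only E.
Row 6, column 2: row 6 has {B, F, G} and column 2 has {A, B, D, E, F, G}, leaving only C.
Row 7, column 1: row 7 has {B, C, D, E} and column 1 has {A, B, C, E, G}, leaving only F.
Row 7 already has {B, C, D, E, F} and column 4 already has {B, C, D, G}, so row 7, column 4 must be A.

A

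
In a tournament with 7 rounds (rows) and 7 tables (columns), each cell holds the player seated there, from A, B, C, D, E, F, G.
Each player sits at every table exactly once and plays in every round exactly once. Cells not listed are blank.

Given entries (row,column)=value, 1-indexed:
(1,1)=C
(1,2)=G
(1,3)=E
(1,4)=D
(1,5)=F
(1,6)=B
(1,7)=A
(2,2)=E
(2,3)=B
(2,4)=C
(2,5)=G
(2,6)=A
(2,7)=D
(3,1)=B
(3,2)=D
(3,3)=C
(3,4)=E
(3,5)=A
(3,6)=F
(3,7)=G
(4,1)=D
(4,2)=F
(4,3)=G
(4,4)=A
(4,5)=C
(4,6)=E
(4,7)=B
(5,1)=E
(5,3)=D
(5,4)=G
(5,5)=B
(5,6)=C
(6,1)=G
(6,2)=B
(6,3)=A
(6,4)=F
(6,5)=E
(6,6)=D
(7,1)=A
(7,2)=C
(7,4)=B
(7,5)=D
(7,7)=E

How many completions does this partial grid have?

1

Round 2, table 1: eliminating its round and table leaves {F}.
Round 5, table 2: eliminating its round and table leaves {A}.
Round 5, table 7: eliminating its round and table leaves {F}.
Round 6, table 7: eliminating its round and table leaves {C}.
Round 7, table 3: eliminating its round and table leaves {F}.
Round 7, table 6: eliminating its round and table leaves {G}.
Only one assignment across all blanks avoids any round or table repeat, giving 1 completion.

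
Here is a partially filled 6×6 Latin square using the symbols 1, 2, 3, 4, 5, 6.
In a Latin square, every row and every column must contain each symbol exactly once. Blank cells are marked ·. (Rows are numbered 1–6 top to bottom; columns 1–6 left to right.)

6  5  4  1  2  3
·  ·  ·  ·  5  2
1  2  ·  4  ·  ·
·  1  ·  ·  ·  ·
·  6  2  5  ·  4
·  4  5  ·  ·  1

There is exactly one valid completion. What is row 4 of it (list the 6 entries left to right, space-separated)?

Row 2, column 2: row 2 has {2, 5} and column 2 has {1, 2, 4, 5, 6}, leaving only 3.
Row 2, column 1: row 2 has {2, 3, 5} and column 1 has {1, 6}, leaving only 4.
Row 2, column 4: row 2 has {2, 3, 4, 5} and column 4 has {1, 4, 5}, leaving only 6.
Row 2, column 3: row 2 has {2, 3, 4, 5, 6} and column 3 has {2, 4, 5}, leaving only 1.
Row 5, column 1: row 5 has {2, 4, 5, 6} and column 1 has {1, 4, 6}, leaving only 3.
Row 5, column 5: row 5 has {2, 3, 4, 5, 6} and column 5 has {2, 5}, leaving only 1.
Row 6, column 1: row 6 has {1, 4, 5} and column 1 has {1, 3, 4, 6}, leaving only 2.
Row 4, column 1: row 4 has {1} and column 1 has {1, 2, 3, 4, 6}, leaving only 5.
Row 4, column 6: row 4 has {1, 5} and column 6 has {1, 2, 3, 4}, leaving only 6.
Row 4, column 3: row 4 has {1, 5, 6} and column 3 has {1, 2, 4, 5}, leaving only 3.
Row 4, column 4: row 4 has {1, 3, 5, 6} and column 4 has {1, 4, 5, 6}, leaving only 2.
Row 4, column 5: row 4 has {1, 2, 3, 5, 6} and column 5 has {1, 2, 5}, leaving only 4.
So row 4 reads: 5 1 3 2 4 6.

5 1 3 2 4 6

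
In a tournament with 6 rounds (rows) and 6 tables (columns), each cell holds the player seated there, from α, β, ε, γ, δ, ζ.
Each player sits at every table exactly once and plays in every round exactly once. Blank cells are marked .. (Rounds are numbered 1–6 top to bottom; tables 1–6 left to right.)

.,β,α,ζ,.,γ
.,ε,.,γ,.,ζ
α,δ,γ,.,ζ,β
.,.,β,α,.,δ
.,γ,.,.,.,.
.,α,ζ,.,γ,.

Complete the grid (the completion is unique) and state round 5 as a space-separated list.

Round 2, table 3: round 2 has {ε, γ, ζ} and table 3 has {α, β, γ, ζ}, leaving only δ.
Round 5, table 3: round 5 has {γ} and table 3 has {α, β, γ, δ, ζ}, leaving only ε.
Round 5, table 6: round 5 has {ε, γ} and table 6 has {β, γ, δ, ζ}, leaving only α.
Round 2, table 1: round 2 has {ε, γ, δ, ζ} and table 1 has {α}, leaving only β.
Round 2, table 5: round 2 has {β, ε, γ, δ, ζ} and table 5 has {γ, ζ}, leaving only α.
Round 3, table 4: round 3 has {α, β, γ, δ, ζ} and table 4 has {α, γ, ζ}, leaving only ε.
Round 4, table 2: round 4 has {α, β, δ} and table 2 has {α, β, ε, γ, δ}, leaving only ζ.
Round 4, table 5: round 4 has {α, β, δ, ζ} and table 5 has {α, γ, ζ}, leaving only ε.
Round 1, table 5: round 1 has {α, β, γ, ζ} and table 5 has {α, ε, γ, ζ}, leaving only δ.
Round 5, table 5: round 5 has {α, ε, γ} and table 5 has {α, ε, γ, δ, ζ}, leaving only β.
Round 5, table 4: round 5 has {α, β, ε, γ} and table 4 has {α, ε, γ, ζ}, leaving only δ.
Round 5, table 1: round 5 has {α, β, ε, γ, δ} and table 1 has {α, β}, leaving only ζ.
So round 5 reads: ζ γ ε δ β α.

ζ γ ε δ β α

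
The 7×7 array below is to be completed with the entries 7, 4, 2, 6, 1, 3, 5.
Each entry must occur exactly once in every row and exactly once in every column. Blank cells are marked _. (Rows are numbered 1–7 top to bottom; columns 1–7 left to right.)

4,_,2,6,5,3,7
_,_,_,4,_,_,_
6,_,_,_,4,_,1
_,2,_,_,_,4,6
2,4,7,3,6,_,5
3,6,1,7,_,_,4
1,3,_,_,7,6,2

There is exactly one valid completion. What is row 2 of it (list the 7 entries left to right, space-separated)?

Row 2, column 7: row 2 has {4} and column 7 has {7, 4, 2, 6, 1, 5}, leaving only 3.
Row 1, column 2: row 1 has {7, 4, 2, 6, 3, 5} and column 2 has {4, 2, 6, 3}, leaving only 1.
Row 5, column 6: row 5 has {7, 4, 2, 6, 3, 5} and column 6 has {4, 6, 3}, leaving only 1.
Row 6, column 5: row 6 has {7, 4, 6, 1, 3} and column 5 has {7, 4, 6, 5}, leaving only 2.
Row 2, column 5: row 2 has {4, 3} and column 5 has {7, 4, 2, 6, 5}, leaving only 1.
Row 4, column 5: row 4 has {4, 2, 6} and column 5 has {7, 4, 2, 6, 1, 5}, leaving only 3.
Row 4, column 3: row 4 has {4, 2, 6, 3} and column 3 has {7, 2, 1}, leaving only 5.
Row 2, column 3: row 2 has {4, 1, 3} and column 3 has {7, 2, 1, 5}, leaving only 6.
Row 3, column 3: row 3 has {4, 6, 1} and column 3 has {7, 2, 6, 1, 5}, leaving only 3.
Row 4, column 1: row 4 has {4, 2, 6, 3, 5} and column 1 has {4, 2, 6, 1, 3}, leaving only 7.
Row 2, column 1: row 2 has {4, 6, 1, 3} and column 1 has {7, 4, 2, 6, 1, 3}, leaving only 5.
Row 2, column 2: row 2 has {4, 6, 1, 3, 5} and column 2 has {4, 2, 6, 1, 3}, leaving only 7.
Row 2, column 6: row 2 has {7, 4, 6, 1, 3, 5} and column 6 has {4, 6, 1, 3}, leaving only 2.
So row 2 reads: 5 7 6 4 1 2 3.

5 7 6 4 1 2 3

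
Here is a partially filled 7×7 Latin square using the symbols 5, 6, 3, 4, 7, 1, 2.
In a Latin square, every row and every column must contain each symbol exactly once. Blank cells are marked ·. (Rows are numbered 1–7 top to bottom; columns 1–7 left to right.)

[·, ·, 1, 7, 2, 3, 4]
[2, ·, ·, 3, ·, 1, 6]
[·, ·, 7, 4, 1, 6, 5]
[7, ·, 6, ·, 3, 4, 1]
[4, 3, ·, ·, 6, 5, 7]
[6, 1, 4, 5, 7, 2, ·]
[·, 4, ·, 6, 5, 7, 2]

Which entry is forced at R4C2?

5

Row 1, column 1: row 1 has {3, 4, 7, 1, 2} and column 1 has {6, 4, 7, 2}, leaving only 5.
Row 1, column 2: row 1 has {5, 3, 4, 7, 1, 2} and column 2 has {3, 4, 1}, leaving only 6.
Row 2, column 3: row 2 has {6, 3, 1, 2} and column 3 has {6, 4, 7, 1}, leaving only 5.
Row 2, column 2: row 2 has {5, 6, 3, 1, 2} and column 2 has {6, 3, 4, 1}, leaving only 7.
Row 2, column 5: row 2 has {5, 6, 3, 7, 1, 2} and column 5 has {5, 6, 3, 7, 1, 2}, leaving only 4.
Row 3, column 1: row 3 has {5, 6, 4, 7, 1} and column 1 has {5, 6, 4, 7, 2}, leaving only 3.
Row 3, column 2: row 3 has {5, 6, 3, 4, 7, 1} and column 2 has {6, 3, 4, 7, 1}, leaving only 2.
Row 4 already has {6, 3, 4, 7, 1} and column 2 already has {6, 3, 4, 7, 1, 2}, so row 4, column 2 must be 5.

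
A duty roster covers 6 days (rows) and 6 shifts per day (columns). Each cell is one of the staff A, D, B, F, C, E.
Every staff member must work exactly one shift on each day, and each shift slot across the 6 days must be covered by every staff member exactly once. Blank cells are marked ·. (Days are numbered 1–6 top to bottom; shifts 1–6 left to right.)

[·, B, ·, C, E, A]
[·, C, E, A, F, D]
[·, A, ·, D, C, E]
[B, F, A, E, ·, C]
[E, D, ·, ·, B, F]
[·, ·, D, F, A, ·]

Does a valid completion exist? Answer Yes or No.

Day 2, shift 1: day 2 together with shift 1 already contain {A, D, B, F, C, E} — every symbol — so nothing can go there. The grid has no valid completion.

No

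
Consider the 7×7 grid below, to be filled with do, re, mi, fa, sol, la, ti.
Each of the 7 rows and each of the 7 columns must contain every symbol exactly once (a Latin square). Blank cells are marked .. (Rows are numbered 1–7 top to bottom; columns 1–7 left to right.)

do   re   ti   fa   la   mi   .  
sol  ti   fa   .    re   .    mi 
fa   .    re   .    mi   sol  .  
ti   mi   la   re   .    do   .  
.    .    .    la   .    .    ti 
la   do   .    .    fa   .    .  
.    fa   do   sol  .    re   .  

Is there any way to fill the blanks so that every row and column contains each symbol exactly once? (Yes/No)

Yes

No row or column among the givens repeats a symbol, and propagating forced cells runs into no contradiction.
One valid completion exists (for instance, do re ti fa la mi sol / sol ti fa do re la mi / fa la re ti mi sol do / ti mi la re sol do fa / re sol mi la do fa ti / la do sol mi fa ti re / mi fa do sol ti re la).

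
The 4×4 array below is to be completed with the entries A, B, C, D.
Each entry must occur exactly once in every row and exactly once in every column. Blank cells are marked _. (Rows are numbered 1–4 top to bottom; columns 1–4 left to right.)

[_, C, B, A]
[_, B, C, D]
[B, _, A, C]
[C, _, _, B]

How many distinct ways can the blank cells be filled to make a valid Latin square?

Row 1, column 1: eliminating its row and column leaves {D}.
Row 2, column 1: eliminating its row and column leaves {A}.
Row 3, column 2: eliminating its row and column leaves {D}.
Row 4, column 2: eliminating its row and column leaves {A, D}.
Row 4, column 3: eliminating its row and column leaves {D}.
Only one assignment across all blanks avoids any row or column repeat, giving 1 completion.

1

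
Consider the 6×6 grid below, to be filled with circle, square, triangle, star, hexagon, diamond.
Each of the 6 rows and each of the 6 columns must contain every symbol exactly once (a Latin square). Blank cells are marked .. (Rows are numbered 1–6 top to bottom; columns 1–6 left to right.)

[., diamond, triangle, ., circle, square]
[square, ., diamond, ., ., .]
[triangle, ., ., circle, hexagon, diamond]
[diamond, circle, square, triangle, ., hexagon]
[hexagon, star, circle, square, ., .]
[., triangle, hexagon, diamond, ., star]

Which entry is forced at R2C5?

Row 1, column 1: row 1 has {circle, square, triangle, diamond} and column 1 has {square, triangle, hexagon, diamond}, leaving only star.
Row 1, column 4: row 1 has {circle, square, triangle, star, diamond} and column 4 has {circle, square, triangle, diamond}, leaving only hexagon.
Row 2, column 2: row 2 has {square, diamond} and column 2 has {circle, triangle, star, diamond}, leaving only hexagon.
Row 2, column 4: row 2 has {square, hexagon, diamond} and column 4 has {circle, square, triangle, hexagon, diamond}, leaving only star.
Row 2 already has {square, star, hexagon, diamond} and column 5 already has {circle, hexagon}, so row 2, column 5 must be triangle.

triangle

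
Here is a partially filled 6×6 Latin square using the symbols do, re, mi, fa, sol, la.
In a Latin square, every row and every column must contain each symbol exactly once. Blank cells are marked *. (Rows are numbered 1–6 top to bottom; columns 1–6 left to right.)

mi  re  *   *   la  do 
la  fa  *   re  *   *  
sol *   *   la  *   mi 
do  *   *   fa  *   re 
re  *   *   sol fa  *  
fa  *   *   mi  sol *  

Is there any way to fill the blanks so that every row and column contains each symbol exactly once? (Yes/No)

No

Row 1, column 4: row 1 together with column 4 already contain {do, re, mi, fa, sol, la} — every symbol — so nothing can go there. The grid has no valid completion.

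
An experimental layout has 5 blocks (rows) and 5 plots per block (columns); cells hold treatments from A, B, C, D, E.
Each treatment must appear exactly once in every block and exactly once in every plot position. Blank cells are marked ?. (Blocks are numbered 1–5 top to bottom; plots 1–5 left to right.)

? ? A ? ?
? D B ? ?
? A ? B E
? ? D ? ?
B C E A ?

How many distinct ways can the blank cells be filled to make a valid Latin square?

Block 1, plot 1: eliminating its block and plot leaves {C, D, E}.
Block 1, plot 2: eliminating its block and plot leaves {B, E}.
Block 1, plot 4: eliminating its block and plot leaves {C, D, E}.
Block 1, plot 5: eliminating its block and plot leaves {B, C, D}.
Block 2, plot 1: eliminating its block and plot leaves {A, C, E}.
Block 2, plot 4: eliminating its block and plot leaves {C, E}.
Block 2, plot 5: eliminating its block and plot leaves {A, C}.
Block 3, plot 1: eliminating its block and plot leaves {C, D}.
Block 3, plot 3: eliminating its block and plot leaves {C}.
Block 4, plot 1: eliminating its block and plot leaves {A, C, E}.
Block 4, plot 2: eliminating its block and plot leaves {B, E}.
Block 4, plot 4: eliminating its block and plot leaves {C, E}.
Block 4, plot 5: eliminating its block and plot leaves {A, B, C}.
Block 5, plot 5: eliminating its block and plot leaves {D}.
Enumerating the assignments across these blanks that avoid any block or plot repeat gives 3 completions.

3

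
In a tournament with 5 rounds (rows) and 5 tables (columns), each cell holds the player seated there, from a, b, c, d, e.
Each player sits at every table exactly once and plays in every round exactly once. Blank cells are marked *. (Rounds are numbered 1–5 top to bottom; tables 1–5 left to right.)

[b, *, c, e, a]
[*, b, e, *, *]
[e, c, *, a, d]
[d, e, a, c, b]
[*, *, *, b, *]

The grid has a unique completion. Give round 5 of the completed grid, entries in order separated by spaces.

c a d b e

Round 5, table 3: round 5 has {b} and table 3 has {a, c, e}, leaving only d.
Round 5, table 2: round 5 has {b, d} and table 2 has {b, c, e}, leaving only a.
Round 5, table 1: round 5 has {a, b, d} and table 1 has {b, d, e}, leaving only c.
Round 5, table 5: round 5 has {a, b, c, d} and table 5 has {a, b, d}, leaving only e.
So round 5 reads: c a d b e.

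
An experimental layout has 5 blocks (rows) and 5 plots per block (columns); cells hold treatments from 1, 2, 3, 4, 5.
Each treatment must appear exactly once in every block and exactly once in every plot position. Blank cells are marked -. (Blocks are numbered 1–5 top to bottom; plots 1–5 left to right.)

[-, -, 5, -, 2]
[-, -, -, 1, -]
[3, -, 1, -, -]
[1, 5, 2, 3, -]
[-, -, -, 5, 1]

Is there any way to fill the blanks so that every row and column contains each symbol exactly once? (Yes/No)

Block 1, plot 1: block 1 has {2, 5} and plot 1 has {1, 3}, so it must be 4.
Now block 1, plot 4: block 1 together with plot 4 already contain {1, 2, 3, 4, 5} — every symbol — so nothing can go there. The grid has no valid completion.

No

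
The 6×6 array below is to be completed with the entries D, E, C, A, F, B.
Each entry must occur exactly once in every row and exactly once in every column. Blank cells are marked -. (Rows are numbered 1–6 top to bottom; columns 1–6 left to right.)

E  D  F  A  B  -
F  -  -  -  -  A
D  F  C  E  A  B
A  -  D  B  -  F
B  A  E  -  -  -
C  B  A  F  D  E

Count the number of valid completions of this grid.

Row 1, column 6: eliminating its row and column leaves {C}.
Row 2, column 2: eliminating its row and column leaves {E, C}.
Row 2, column 3: eliminating its row and column leaves {B}.
Row 2, column 4: eliminating its row and column leaves {D, C}.
Row 2, column 5: eliminating its row and column leaves {E, C}.
Row 4, column 2: eliminating its row and column leaves {E, C}.
Row 4, column 5: eliminating its row and column leaves {E, C}.
Row 5, column 4: eliminating its row and column leaves {D, C}.
Row 5, column 5: eliminating its row and column leaves {C, F}.
Row 5, column 6: eliminating its row and column leaves {D, C}.
Enumerating the assignments across these blanks that avoid any row or column repeat gives 2 completions.

2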